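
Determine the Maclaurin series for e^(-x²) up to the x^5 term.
x^4/2 - x^2 + 1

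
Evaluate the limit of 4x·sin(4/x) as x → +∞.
As x → +∞: let u = 4/x → 0⁺; then 4·x·sin(4/x) = 4·4·sin(u)/u → 4·4·1 = 16.
Limit = 16.

Final answer: 16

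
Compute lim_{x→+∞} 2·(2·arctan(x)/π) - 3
Evaluate the dominant behaviour as x → +∞; each term tends to a finite value or vanishes.
Limit = -1.

Final answer: -1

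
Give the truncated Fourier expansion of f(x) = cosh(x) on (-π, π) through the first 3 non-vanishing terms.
-cos(x)·sinh(π)/π + 2·cos(2·x)·sinh(π)/(5·π) + sinh(π)/π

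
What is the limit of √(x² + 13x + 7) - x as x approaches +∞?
This is an ∞ − ∞ indeterminate form.
Multiply and divide by the conjugate √(x²+13x + 7) + x; the x² terms cancel, leaving (13x + 7)/(√(x²+13x + 7)+x) → 13/2.
Limit = 13/2.

Final answer: 13/2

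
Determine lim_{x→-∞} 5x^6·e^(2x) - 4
The product is a 0·∞ indeterminate form at x → -∞.
Rewrite the product as 5x^6 / e^(-2x) (an ∞/∞ form) and apply L'Hôpital, or use the standard hierarchy e^(2|x|) ≫ |x^6| as x → -∞.
The indeterminate product → 0, so the limit = -4.

Final answer: -4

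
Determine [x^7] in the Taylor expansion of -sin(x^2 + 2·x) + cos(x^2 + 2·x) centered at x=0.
Expand to order 7: -sin(x^2 + 2·x) + cos(x^2 + 2·x) = -181·x^7/315 + 37·x^6/90 + 31·x^5/15 + 13·x^4/6 - 2·x^3/3 - 3·x^2 - 2·x + 1 + O(x^8).
The coefficient of x^7 is -181/315.

Final answer: -181/315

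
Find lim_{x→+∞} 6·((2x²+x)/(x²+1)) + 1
Evaluate the dominant behaviour as x → +∞; each term tends to a finite value or vanishes.
Limit = 13.

Final answer: 13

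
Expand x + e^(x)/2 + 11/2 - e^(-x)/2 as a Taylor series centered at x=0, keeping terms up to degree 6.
x^5/120 + x^3/6 + 2·x + 11/2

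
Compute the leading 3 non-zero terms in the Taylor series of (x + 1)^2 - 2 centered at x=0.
x^2 + 2·x - 1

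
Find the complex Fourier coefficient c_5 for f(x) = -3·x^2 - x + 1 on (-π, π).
Compute the real Fourier coefficients first: a_5 = 12/25, b_5 = -2/5.
Then c_5 = (a_5 − i·b_5)/2 = 6/25 + i/5.

Final answer: 6/25 + i/5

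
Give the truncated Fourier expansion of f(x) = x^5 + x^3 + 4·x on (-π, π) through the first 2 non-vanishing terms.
(-38·π^2 + 2·π^4 + 236)·sin(x) + (-π^4 - 10 + 4·π^2)·sin(2·x)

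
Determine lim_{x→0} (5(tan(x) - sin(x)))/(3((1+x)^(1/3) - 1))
Both numerator and denominator → 0 as x → 0; this is a 0/0 indeterminate form.
Expand each to leading order near x = 0: numerator ~ 5·x^3/2, denominator ~ x.
The limit of the ratio is 0.

Final answer: 0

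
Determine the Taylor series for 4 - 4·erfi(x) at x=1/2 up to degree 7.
-4·erfi(1/2) + 4 - 8·e^(1/4)·(x - 1/2)/√(π) - 4·e^(1/4)·(x - 1/2)^2/√(π) - 4·e^(1/4)·(x - 1/2)^3/√(π) - 7·e^(1/4)·(x - 1/2)^4/(3·√(π)) - 5·e^(1/4)·(x - 1/2)^5/(3·√(π)) - 9·e^(1/4)·(x - 1/2)^6/(10·√(π)) - 331·e^(1/4)·(x - 1/2)^7/(630·√(π))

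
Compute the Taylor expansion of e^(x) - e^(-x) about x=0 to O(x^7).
x^5/60 + x^3/3 + 2·x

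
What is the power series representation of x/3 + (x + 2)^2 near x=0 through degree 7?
x^2 + 13·x/3 + 4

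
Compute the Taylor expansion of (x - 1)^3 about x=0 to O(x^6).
x^3 - 3·x^2 + 3·x - 1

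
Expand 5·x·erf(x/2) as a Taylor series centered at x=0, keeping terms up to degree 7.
x^6/(32·√(π)) - 5·x^4/(12·√(π)) + 5·x^2/√(π)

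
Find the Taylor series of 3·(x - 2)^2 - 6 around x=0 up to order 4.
3·x^2 - 12·x + 6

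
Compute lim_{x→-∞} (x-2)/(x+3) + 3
Evaluate the dominant behaviour as x → -∞; each term tends to a finite value or vanishes.
Limit = 4.

Final answer: 4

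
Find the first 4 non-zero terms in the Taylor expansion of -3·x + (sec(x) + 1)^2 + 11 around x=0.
13·x^4/12 + 2·x^2 - 3·x + 15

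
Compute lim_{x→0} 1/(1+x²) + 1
Direct substitution at x = 0 gives 2.

Final answer: 2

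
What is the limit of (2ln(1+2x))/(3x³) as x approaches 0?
Both numerator and denominator → 0 as x → 0; this is a 0/0 indeterminate form.
Expand each to leading order near x = 0: numerator ~ 4·x, denominator ~ 3·x^3.
The limit of the ratio is ∞.

Final answer: ∞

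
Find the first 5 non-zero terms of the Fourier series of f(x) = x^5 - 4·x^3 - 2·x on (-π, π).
(-48·π^2 + 2·π^4 + 284)·sin(x) + (-π^4 - 23/2 + 9·π^2)·sin(2·x) + (-112·π^2/27 + 116/81 + 2·π^4/3)·sin(3·x) + (-π^4/2 + 1/64 + 21·π^2/8)·sin(4·x) + (-48·π^2/25 - 212/625 + 2·π^4/5)·sin(5·x)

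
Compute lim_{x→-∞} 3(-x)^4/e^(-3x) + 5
The quotient is an ∞/∞ indeterminate form as x → -∞.
Compare growth rates of the dominant terms (exponentials ≫ polynomials ≫ logarithms), or apply L'Hôpital's rule; the quotient → 0.
Adding the constant: 0 + 5 = 5. Limit = 5.

Final answer: 5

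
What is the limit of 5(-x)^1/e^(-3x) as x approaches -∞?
This is an ∞/∞ indeterminate form as x → -∞.
Compare growth rates of the dominant terms (exponentials ≫ polynomials ≫ logarithms), or apply L'Hôpital's rule; the quotient → 0.
Limit = 0.

Final answer: 0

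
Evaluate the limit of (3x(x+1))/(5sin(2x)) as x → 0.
Both numerator and denominator → 0 as x → 0; this is a 0/0 indeterminate form.
Expand each to leading order near x = 0: numerator ~ 3·x, denominator ~ 10·x.
The limit of the ratio is 3/10.

Final answer: 3/10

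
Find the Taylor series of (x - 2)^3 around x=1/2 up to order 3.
-27/8 + 27·(x - 1/2)/4 - 9·(x - 1/2)^2/2 + (x - 1/2)^3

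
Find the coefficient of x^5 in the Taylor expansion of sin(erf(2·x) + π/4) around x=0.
Expand to order 5: sin(erf(2·x) + π/4) = x^5·(64·√(2)/(15·π^(5/2)) + 16·√(2)/(5·√(π)) + 64·√(2)/(3·π^(3/2))) + x^4·(16·√(2)/(3·π^2) + 32·√(2)/(3·π)) + x^3·(-8·√(2)/(3·√(π)) - 16·√(2)/(3·π^(3/2))) - 4·√(2)·x^2/π + 2·√(2)·x/√(π) + √(2)/2 + O(x^6).
The coefficient of x^5 is 64·√(2)/(15·π^(5/2)) + 16·√(2)/(5·√(π)) + 64·√(2)/(3·π^(3/2)).

Final answer: 64·√(2)/(15·π^(5/2)) + 16·√(2)/(5·√(π)) + 64·√(2)/(3·π^(3/2))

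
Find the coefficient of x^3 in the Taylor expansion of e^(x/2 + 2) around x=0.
Expand to order 3: e^(x/2 + 2) = x^3·e^(2)/48 + x^2·e^(2)/8 + x·e^(2)/2 + e^(2) + O(x^4).
The coefficient of x^3 is e^(2)/48.

Final answer: e^(2)/48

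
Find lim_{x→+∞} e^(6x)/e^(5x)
This is an ∞/∞ indeterminate form as x → +∞.
Rewrite e^(6x)/e^(5x) = e^((6−5)x) = e^(x); the exponent coefficient is 1 > 0 so e^(x) → ∞.
Limit = ∞.

Final answer: ∞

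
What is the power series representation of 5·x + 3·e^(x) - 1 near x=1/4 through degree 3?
1/4 + 3·e^(1/4) + (3·e^(1/4) + 5)·(x - 1/4) + 3·e^(1/4)·(x - 1/4)^2/2 + e^(1/4)·(x - 1/4)^3/2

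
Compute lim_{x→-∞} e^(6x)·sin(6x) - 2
Evaluate the dominant behaviour as x → -∞; each term tends to a finite value or vanishes.
Limit = -2.

Final answer: -2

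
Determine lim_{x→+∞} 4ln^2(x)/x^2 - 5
The quotient is an ∞/∞ indeterminate form as x → +∞.
The polynomial denominator x^2 dominates the logarithmic numerator (any positive power of x ≫ ln^2(x) as x → ∞), so the quotient → 0.
Adding the constant: 0 - 5 = -5. Limit = -5.

Final answer: -5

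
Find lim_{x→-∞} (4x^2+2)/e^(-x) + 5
The quotient is an ∞/∞ indeterminate form as x → -∞.
Compare growth rates of the dominant terms (exponentials ≫ polynomials ≫ logarithms), or apply L'Hôpital's rule; the quotient → 0.
Adding the constant: 0 + 5 = 5. Limit = 5.

Final answer: 5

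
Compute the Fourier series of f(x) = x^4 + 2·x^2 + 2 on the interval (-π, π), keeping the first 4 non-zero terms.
(40 - 8·π^2)·cos(x) + (-1 + 2·π^2)·cos(2·x) + (-8·π^2/9 - 8/27)·cos(3·x) + 2 + 2·π^2/3 + π^4/5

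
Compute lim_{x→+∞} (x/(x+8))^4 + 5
As x → +∞: x/(x+8) = 1/(1 + 8/x) → 1, and the 4th power of a limit-1 base also → 1; with the additive constant, 1 + 5 = 6.
Limit = 6.

Final answer: 6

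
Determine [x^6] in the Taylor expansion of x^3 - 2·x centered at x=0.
Expand to order 6: x^3 - 2·x = x^3 - 2·x + O(x^7).
The coefficient of x^6 is 0.

Final answer: 0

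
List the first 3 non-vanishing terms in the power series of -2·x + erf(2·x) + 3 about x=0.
-16·x^3/(3·√(π)) + x·(-2 + 4/√(π)) + 3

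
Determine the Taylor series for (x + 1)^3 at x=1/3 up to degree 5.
64/27 + 16·(x - 1/3)/3 + 4·(x - 1/3)^2 + (x - 1/3)^3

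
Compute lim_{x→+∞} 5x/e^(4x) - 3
The quotient is an ∞/∞ indeterminate form as x → +∞.
The exponential denominator e^(4x) dominates the polynomial numerator (e^x ≫ x as x → ∞), so the quotient → 0.
Adding the constant: 0 - 3 = -3. Limit = -3.

Final answer: -3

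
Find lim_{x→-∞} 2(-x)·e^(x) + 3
The product is a 0·∞ indeterminate form at x → -∞.
Rewrite the product as 2(-x) / e^(-x) (an ∞/∞ form) and apply L'Hôpital, or use the standard hierarchy e^(|x|) ≫ |(-x)| as x → -∞.
The indeterminate product → 0, so the limit = 3.

Final answer: 3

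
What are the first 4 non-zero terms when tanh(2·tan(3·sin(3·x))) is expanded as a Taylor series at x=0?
-2437346619·x^7/280 + 2335959·x^5/20 - 1485·x^3 + 18·x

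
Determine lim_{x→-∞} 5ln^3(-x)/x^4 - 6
The quotient is an ∞/∞ indeterminate form as x → -∞.
Compare growth rates of the dominant terms (exponentials ≫ polynomials ≫ logarithms), or apply L'Hôpital's rule; the quotient → 0.
Adding the constant: 0 - 6 = -6. Limit = -6.

Final answer: -6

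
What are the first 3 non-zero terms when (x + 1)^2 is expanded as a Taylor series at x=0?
x^2 + 2·x + 1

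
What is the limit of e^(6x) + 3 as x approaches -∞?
Evaluate the dominant behaviour as x → -∞; each term tends to a finite value or vanishes.
Limit = 3.

Final answer: 3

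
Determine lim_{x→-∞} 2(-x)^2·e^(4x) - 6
The product is a 0·∞ indeterminate form at x → -∞.
Rewrite the product as 2(-x)^2 / e^(-4x) (an ∞/∞ form) and apply L'Hôpital, or use the standard hierarchy e^(4|x|) ≫ |(-x)^2| as x → -∞.
The indeterminate product → 0, so the limit = -6.

Final answer: -6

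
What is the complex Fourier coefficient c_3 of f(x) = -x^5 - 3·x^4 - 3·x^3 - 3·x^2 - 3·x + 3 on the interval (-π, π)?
Compute the real Fourier coefficients first: a_3 = -4/9 + 8·π^2/3, b_3 = -2·π^4/3 - 14·π^2/27 - 134/81.
Then c_3 = (a_3 − i·b_3)/2 = -2/9 + 4·π^2/3 + 67·i/81 + 7·i·π^2/27 + i·π^4/3.

Final answer: -2/9 + 4·π^2/3 + 67·i/81 + 7·i·π^2/27 + i·π^4/3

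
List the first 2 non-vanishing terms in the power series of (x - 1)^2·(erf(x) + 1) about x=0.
x·(-2 + 2/√(π)) + 1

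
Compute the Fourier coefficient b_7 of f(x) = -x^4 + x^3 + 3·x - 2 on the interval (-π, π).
b_7 = (1/π) ∫_{-π}^{π} f(x)·sin(7x) dx.
Evaluate the integral (use parity and integration by parts as needed): b_7 = 282/343 + 2·π^2/7.

Final answer: 282/343 + 2·π^2/7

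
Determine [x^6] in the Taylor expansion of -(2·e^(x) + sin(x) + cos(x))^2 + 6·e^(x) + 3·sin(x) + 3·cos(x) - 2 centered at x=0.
Expand to order 6: -(2·e^(x) + sin(x) + cos(x))^2 + 6·e^(x) + 3·sin(x) + 3·cos(x) - 2 = -221·x^6/720 - 119·x^5/120 - 13·x^4/8 - 7·x^3/2 - 21·x^2/2 - 9·x - 2 + O(x^7).
The coefficient of x^6 is -221/720.

Final answer: -221/720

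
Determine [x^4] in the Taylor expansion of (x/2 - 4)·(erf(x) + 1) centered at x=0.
Expand to order 4: (x/2 - 4)·(erf(x) + 1) = -x^4/(3·√(π)) + 8·x^3/(3·√(π)) + x^2/√(π) + x·(1/2 - 8/√(π)) - 4 + O(x^5).
The coefficient of x^4 is -1/(3·√(π)).

Final answer: -1/(3·√(π))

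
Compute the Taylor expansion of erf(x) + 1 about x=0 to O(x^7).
x^5/(5·√(π)) - 2·x^3/(3·√(π)) + 2·x/√(π) + 1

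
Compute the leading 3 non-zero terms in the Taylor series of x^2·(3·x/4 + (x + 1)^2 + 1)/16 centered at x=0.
x^4/16 + 11·x^3/64 + x^2/8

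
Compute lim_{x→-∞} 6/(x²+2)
Evaluate the dominant behaviour as x → -∞; each term tends to a finite value or vanishes.
Limit = 0.

Final answer: 0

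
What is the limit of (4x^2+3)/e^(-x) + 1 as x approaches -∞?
The quotient is an ∞/∞ indeterminate form as x → -∞.
Compare growth rates of the dominant terms (exponentials ≫ polynomials ≫ logarithms), or apply L'Hôpital's rule; the quotient → 0.
Adding the constant: 0 + 1 = 1. Limit = 1.

Final answer: 1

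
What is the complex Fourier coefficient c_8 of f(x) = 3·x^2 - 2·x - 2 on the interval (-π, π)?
Compute the real Fourier coefficients first: a_8 = 3/16, b_8 = 1/2.
Then c_8 = (a_8 − i·b_8)/2 = 3/32 - i/4.

Final answer: 3/32 - i/4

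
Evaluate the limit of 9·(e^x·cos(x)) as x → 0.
Direct substitution at x = 0 gives 9.

Final answer: 9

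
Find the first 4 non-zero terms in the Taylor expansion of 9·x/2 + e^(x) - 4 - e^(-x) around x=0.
x^5/60 + x^3/3 + 13·x/2 - 4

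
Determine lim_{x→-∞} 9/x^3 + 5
Evaluate the dominant behaviour as x → -∞; each term tends to a finite value or vanishes.
Limit = 5.

Final answer: 5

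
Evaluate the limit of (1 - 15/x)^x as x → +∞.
As x → +∞: this is the defining limit (1 - 15/x)^x → e^(-15).
Limit = e^(-15).

Final answer: e^(-15)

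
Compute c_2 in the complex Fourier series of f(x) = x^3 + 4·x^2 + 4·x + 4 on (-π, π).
Compute the real Fourier coefficients first: a_2 = 4, b_2 = -π^2 - 5/2.
Then c_2 = (a_2 − i·b_2)/2 = 2 + 5·i/4 + i·π^2/2.

Final answer: 2 + 5·i/4 + i·π^2/2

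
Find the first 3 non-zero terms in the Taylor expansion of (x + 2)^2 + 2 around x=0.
x^2 + 4·x + 6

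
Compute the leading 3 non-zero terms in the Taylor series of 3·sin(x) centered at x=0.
x^5/40 - x^3/2 + 3·x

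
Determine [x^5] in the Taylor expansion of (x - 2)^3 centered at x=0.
Expand to order 5: (x - 2)^3 = x^3 - 6·x^2 + 12·x - 8 + O(x^6).
The coefficient of x^5 is 0.

Final answer: 0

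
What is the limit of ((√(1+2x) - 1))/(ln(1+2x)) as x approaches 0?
Both numerator and denominator → 0 as x → 0; this is a 0/0 indeterminate form.
Expand each to leading order near x = 0: numerator ~ x, denominator ~ 2·x.
The limit of the ratio is 1/2.

Final answer: 1/2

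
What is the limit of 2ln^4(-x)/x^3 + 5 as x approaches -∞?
The quotient is an ∞/∞ indeterminate form as x → -∞.
Compare growth rates of the dominant terms (exponentials ≫ polynomials ≫ logarithms), or apply L'Hôpital's rule; the quotient → 0.
Adding the constant: 0 + 5 = 5. Limit = 5.

Final answer: 5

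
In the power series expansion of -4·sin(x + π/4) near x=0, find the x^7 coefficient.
Expand to order 7: -4·sin(x + π/4) = √(2)·x^7/2520 + √(2)·x^6/360 - √(2)·x^5/60 - √(2)·x^4/12 + √(2)·x^3/3 + √(2)·x^2 - 2·√(2)·x - 2·√(2) + O(x^8).
The coefficient of x^7 is √(2)/2520.

Final answer: √(2)/2520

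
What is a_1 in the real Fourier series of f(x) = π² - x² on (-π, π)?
a_1 = (1/π) ∫_{-π}^{π} f(x)·cos(1x) dx.
Evaluate the integral (use parity and integration by parts as needed): a_1 = 4.

Final answer: 4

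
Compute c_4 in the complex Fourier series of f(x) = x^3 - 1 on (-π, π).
Compute the real Fourier coefficients first: a_4 = 0, b_4 = 3/16 - π^2/2.
Then c_4 = (a_4 − i·b_4)/2 = -3·i/32 + i·π^2/4.

Final answer: -3·i/32 + i·π^2/4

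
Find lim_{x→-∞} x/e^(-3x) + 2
The quotient is an ∞/∞ indeterminate form as x → -∞.
Compare growth rates of the dominant terms (exponentials ≫ polynomials ≫ logarithms), or apply L'Hôpital's rule; the quotient → 0.
Adding the constant: 0 + 2 = 2. Limit = 2.

Final answer: 2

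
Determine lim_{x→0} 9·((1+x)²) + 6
Direct substitution at x = 0 gives 15.

Final answer: 15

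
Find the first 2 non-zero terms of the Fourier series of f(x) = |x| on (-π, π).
-4·cos(x)/π + π/2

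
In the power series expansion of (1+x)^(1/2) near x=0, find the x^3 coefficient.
Expand to order 3: (1+x)^(1/2) = x^3/16 - x^2/8 + x/2 + 1 + O(x^4).
The coefficient of x^3 is 1/16.

Final answer: 1/16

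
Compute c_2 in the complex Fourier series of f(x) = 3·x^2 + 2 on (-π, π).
Compute the real Fourier coefficients first: a_2 = 3, b_2 = 0.
Then c_2 = (a_2 − i·b_2)/2 = 3/2.

Final answer: 3/2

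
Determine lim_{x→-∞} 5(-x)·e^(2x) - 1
The product is a 0·∞ indeterminate form at x → -∞.
Rewrite the product as 5(-x) / e^(-2x) (an ∞/∞ form) and apply L'Hôpital, or use the standard hierarchy e^(2|x|) ≫ |(-x)| as x → -∞.
The indeterminate product → 0, so the limit = -1.

Final answer: -1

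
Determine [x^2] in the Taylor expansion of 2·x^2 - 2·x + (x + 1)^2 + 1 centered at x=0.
Expand to order 2: 2·x^2 - 2·x + (x + 1)^2 + 1 = 3·x^2 + 2 + O(x^3).
The coefficient of x^2 is 3.

Final answer: 3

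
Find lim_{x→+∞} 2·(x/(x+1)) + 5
Evaluate the dominant behaviour as x → +∞; each term tends to a finite value or vanishes.
Limit = 7.

Final answer: 7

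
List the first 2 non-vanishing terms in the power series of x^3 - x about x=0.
x^3 - x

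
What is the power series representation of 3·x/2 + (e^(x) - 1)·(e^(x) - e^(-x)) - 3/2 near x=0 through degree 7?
x^7/40 + 4·x^6/45 + x^5/4 + 2·x^4/3 + x^3 + 2·x^2 + 3·x/2 - 3/2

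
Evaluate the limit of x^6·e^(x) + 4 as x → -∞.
The product is a 0·∞ indeterminate form at x → -∞.
Rewrite the product as x^6 / e^(-x) (an ∞/∞ form) and apply L'Hôpital, or use the standard hierarchy e^(|x|) ≫ |x^6| as x → -∞.
The indeterminate product → 0, so the limit = 4.

Final answer: 4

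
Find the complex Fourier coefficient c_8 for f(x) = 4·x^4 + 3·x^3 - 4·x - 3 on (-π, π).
Compute the real Fourier coefficients first: a_8 = -3/64 + π^2/2, b_8 = 137/128 - 3·π^2/4.
Then c_8 = (a_8 − i·b_8)/2 = -3/128 + π^2/4 - 137·i/256 + 3·i·π^2/8.

Final answer: -3/128 + π^2/4 - 137·i/256 + 3·i·π^2/8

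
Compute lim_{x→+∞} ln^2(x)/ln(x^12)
This is an ∞/∞ indeterminate form as x → +∞.
Write ln(x^12) = 12·ln(x), reducing the quotient to ln(x)/12 → ∞.
Limit = ∞.

Final answer: ∞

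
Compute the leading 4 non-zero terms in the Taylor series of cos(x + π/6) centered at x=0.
x^3/12 - √(3)·x^2/4 - x/2 + √(3)/2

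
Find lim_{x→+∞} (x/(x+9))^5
As x → +∞: x/(x+9) = 1/(1 + 9/x) → 1, and the 5th power of a limit-1 base also → 1.
Limit = 1.

Final answer: 1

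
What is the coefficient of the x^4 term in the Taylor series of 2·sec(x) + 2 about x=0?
Expand to order 4: 2·sec(x) + 2 = 5·x^4/12 + x^2 + 4 + O(x^5).
The coefficient of x^4 is 5/12.

Final answer: 5/12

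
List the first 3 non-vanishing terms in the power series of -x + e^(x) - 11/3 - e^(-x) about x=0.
x^3/3 + x - 11/3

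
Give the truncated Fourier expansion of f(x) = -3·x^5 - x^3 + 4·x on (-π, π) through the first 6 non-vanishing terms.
(-700 - 6·π^4 + 118·π^2)·sin(x) + (-14·π^2 + 17 + 3·π^4)·sin(2·x) + (-2·π^4 + 4/27 + 34·π^2/9)·sin(3·x) + (-11·π^2/8 - 95/64 + 3·π^4/2)·sin(4·x) + (-6·π^4/5 + 916/625 + 14·π^2/25)·sin(5·x) + (-2·π^2/9 - 35/27 + π^4)·sin(6·x)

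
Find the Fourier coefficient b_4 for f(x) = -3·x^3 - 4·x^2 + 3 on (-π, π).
b_4 = (1/π) ∫_{-π}^{π} f(x)·sin(4x) dx.
Evaluate the integral (use parity and integration by parts as needed): b_4 = -9/16 + 3·π^2/2.

Final answer: -9/16 + 3·π^2/2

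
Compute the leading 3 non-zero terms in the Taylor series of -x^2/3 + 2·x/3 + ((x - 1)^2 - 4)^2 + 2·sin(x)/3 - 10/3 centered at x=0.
-7·x^2/3 + 40·x/3 + 17/3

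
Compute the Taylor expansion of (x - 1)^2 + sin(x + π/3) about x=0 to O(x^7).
-√(3)·x^6/1440 + x^5/240 + √(3)·x^4/48 - x^3/12 + x^2·(1 - √(3)/4) - 3·x/2 + √(3)/2 + 1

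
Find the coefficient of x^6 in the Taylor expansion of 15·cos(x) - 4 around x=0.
Expand to order 6: 15·cos(x) - 4 = -x^6/48 + 5·x^4/8 - 15·x^2/2 + 11 + O(x^7).
The coefficient of x^6 is -1/48.

Final answer: -1/48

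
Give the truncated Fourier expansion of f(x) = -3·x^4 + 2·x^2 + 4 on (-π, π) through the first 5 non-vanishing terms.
(-152 + 24·π^2)·cos(x) + (11 - 6·π^2)·cos(2·x) + (-8/3 + 8·π^2/3)·cos(3·x) + (17/16 - 3·π^2/2)·cos(4·x) - 3·π^4/5 + 4 + 2·π^2/3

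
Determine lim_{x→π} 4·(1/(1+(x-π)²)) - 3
Direct substitution at x = π gives 1.

Final answer: 1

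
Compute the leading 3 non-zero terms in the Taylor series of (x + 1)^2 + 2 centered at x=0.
x^2 + 2·x + 3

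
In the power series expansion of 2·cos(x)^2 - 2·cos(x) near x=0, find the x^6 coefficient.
Expand to order 6: 2·cos(x)^2 - 2·cos(x) = -31·x^6/360 + 7·x^4/12 - x^2 + O(x^7).
The coefficient of x^6 is -31/360.

Final answer: -31/360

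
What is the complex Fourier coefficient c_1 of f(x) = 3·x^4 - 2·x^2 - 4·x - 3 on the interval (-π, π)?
Compute the real Fourier coefficients first: a_1 = 152 - 24·π^2, b_1 = -8.
Then c_1 = (a_1 − i·b_1)/2 = -12·π^2 + 76 + 4·i.

Final answer: -12·π^2 + 76 + 4·i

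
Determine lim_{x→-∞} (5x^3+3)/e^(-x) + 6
The quotient is an ∞/∞ indeterminate form as x → -∞.
Compare growth rates of the dominant terms (exponentials ≫ polynomials ≫ logarithms), or apply L'Hôpital's rule; the quotient → 0.
Adding the constant: 0 + 6 = 6. Limit = 6.

Final answer: 6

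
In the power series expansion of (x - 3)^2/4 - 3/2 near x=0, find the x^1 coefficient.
Expand to order 1: (x - 3)^2/4 - 3/2 = 3/4 - 3·x/2 + O(x^2).
The coefficient of x^1 is -3/2.

Final answer: -3/2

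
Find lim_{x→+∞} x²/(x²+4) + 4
Evaluate the dominant behaviour as x → +∞; each term tends to a finite value or vanishes.
Limit = 5.

Final answer: 5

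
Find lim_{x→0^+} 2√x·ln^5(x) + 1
The product is a 0·∞ indeterminate form at x → 0⁺.
Rewrite the product as 2·ln^5(x) / x^(-1/2) and apply L'Hôpital, or use the standard hierarchy x^(-1/2) ≫ |ln x|^5 as x → 0⁺.
The indeterminate product → 0, so the limit = 1.

Final answer: 1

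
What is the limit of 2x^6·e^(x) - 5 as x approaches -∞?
The product is a 0·∞ indeterminate form at x → -∞.
Rewrite the product as 2x^6 / e^(-x) (an ∞/∞ form) and apply L'Hôpital, or use the standard hierarchy e^(|x|) ≫ |x^6| as x → -∞.
The indeterminate product → 0, so the limit = -5.

Final answer: -5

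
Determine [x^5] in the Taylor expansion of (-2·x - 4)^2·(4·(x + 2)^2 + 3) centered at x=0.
Expand to order 5: (-2·x - 4)^2·(4·(x + 2)^2 + 3) = 16·x^4 + 128·x^3 + 396·x^2 + 560·x + 304 + O(x^6).
The coefficient of x^5 is 0.

Final answer: 0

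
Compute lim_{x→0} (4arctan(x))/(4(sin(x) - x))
Both numerator and denominator → 0 as x → 0; this is a 0/0 indeterminate form.
Expand each to leading order near x = 0: numerator ~ 4·x, denominator ~ -2·x^3/3.
The limit of the ratio is -∞.

Final answer: -∞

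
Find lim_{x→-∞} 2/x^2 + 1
Evaluate the dominant behaviour as x → -∞; each term tends to a finite value or vanishes.
Limit = 1.

Final answer: 1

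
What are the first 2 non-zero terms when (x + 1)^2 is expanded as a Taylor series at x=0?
2·x + 1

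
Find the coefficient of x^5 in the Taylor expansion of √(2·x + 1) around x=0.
Expand to order 5: √(2·x + 1) = 7·x^5/8 - 5·x^4/8 + x^3/2 - x^2/2 + x + 1 + O(x^6).
The coefficient of x^5 is 7/8.

Final answer: 7/8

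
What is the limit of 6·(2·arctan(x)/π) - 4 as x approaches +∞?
Evaluate the dominant behaviour as x → +∞; each term tends to a finite value or vanishes.
Limit = 2.

Final answer: 2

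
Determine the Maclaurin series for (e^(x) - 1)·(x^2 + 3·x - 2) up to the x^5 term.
11·x^5/40 + 11·x^4/12 + 13·x^3/6 + 2·x^2 - 2·x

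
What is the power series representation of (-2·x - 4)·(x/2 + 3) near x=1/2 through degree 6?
-65/4 - 9·(x - 1/2) - (x - 1/2)^2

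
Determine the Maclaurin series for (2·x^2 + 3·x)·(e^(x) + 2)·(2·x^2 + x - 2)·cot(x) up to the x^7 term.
-6259·x^7/5040 - 1229·x^6/630 - 109·x^5/40 + 79·x^4/60 + 43·x^3/2 + 26·x^2 - 9·x - 18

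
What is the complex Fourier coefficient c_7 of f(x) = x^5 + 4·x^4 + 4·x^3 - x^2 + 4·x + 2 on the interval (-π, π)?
Compute the real Fourier coefficients first: a_7 = 388/2401 - 32·π^2/49, b_7 = 17096/16807 + 352·π^2/343 + 2·π^4/7.
Then c_7 = (a_7 − i·b_7)/2 = -16·π^2/49 + 194/2401 - i·π^4/7 - 176·i·π^2/343 - 8548·i/16807.

Final answer: -16·π^2/49 + 194/2401 - i·π^4/7 - 176·i·π^2/343 - 8548·i/16807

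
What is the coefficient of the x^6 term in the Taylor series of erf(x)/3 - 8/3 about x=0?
Expand to order 6: erf(x)/3 - 8/3 = x^5/(15·√(π)) - 2·x^3/(9·√(π)) + 2·x/(3·√(π)) - 8/3 + O(x^7).
The coefficient of x^6 is 0.

Final answer: 0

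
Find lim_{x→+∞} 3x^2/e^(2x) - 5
The quotient is an ∞/∞ indeterminate form as x → +∞.
The exponential denominator e^(2x) dominates the polynomial numerator (e^x ≫ x^2 as x → ∞), so the quotient → 0.
Adding the constant: 0 - 5 = -5. Limit = -5.

Final answer: -5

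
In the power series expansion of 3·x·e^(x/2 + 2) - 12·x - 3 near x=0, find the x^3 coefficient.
Expand to order 3: 3·x·e^(x/2 + 2) - 12·x - 3 = 3·x^3·e^(2)/8 + 3·x^2·e^(2)/2 + x·(-12 + 3·e^(2)) - 3 + O(x^4).
The coefficient of x^3 is 3·e^(2)/8.

Final answer: 3·e^(2)/8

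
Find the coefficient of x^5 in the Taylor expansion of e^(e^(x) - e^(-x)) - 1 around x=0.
Expand to order 5: e^(e^(x) - e^(-x)) - 1 = 19·x^5/20 + 4·x^4/3 + 5·x^3/3 + 2·x^2 + 2·x + O(x^6).
The coefficient of x^5 is 19/20.

Final answer: 19/20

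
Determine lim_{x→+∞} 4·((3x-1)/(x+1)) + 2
Evaluate the dominant behaviour as x → +∞; each term tends to a finite value or vanishes.
Limit = 14.

Final answer: 14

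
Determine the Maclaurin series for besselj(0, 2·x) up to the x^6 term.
-x^6/36 + x^4/4 - x^2 + 1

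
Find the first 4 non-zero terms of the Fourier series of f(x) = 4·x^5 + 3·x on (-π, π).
(-160·π^2 + 8·π^4 + 966)·sin(x) + (-4·π^4 - 33 + 20·π^2)·sin(2·x) + (-160·π^2/27 + 482/81 + 8·π^4/3)·sin(3·x) + (-2·π^4 - 39/16 + 5·π^2/2)·sin(4·x)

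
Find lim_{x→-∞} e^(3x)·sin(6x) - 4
Evaluate the dominant behaviour as x → -∞; each term tends to a finite value or vanishes.
Limit = -4.

Final answer: -4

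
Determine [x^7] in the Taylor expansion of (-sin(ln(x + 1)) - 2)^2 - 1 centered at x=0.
Expand to order 7: (-sin(ln(x + 1)) - 2)^2 - 1 = -31·x^7/126 + 13·x^6/36 - x^5/2 + 7·x^4/12 - x^3/3 - x^2 + 4·x + 3 + O(x^8).
The coefficient of x^7 is -31/126.

Final answer: -31/126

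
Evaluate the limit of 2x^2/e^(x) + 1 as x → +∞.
The quotient is an ∞/∞ indeterminate form as x → +∞.
The exponential denominator e^(x) dominates the polynomial numerator (e^x ≫ x^2 as x → ∞), so the quotient → 0.
Adding the constant: 0 + 1 = 1. Limit = 1.

Final answer: 1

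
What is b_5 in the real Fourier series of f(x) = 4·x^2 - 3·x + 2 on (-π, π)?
b_5 = (1/π) ∫_{-π}^{π} f(x)·sin(5x) dx.
Evaluate the integral (use parity and integration by parts as needed): b_5 = -6/5.

Final answer: -6/5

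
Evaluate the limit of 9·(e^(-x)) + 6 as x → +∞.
Evaluate the dominant behaviour as x → +∞; each term tends to a finite value or vanishes.
Limit = 6.

Final answer: 6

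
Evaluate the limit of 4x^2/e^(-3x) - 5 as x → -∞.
The quotient is an ∞/∞ indeterminate form as x → -∞.
Compare growth rates of the dominant terms (exponentials ≫ polynomials ≫ logarithms), or apply L'Hôpital's rule; the quotient → 0.
Adding the constant: 0 - 5 = -5. Limit = -5.

Final answer: -5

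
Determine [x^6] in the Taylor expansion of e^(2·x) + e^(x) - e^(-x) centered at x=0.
Expand to order 6: e^(2·x) + e^(x) - e^(-x) = 4·x^6/45 + 17·x^5/60 + 2·x^4/3 + 5·x^3/3 + 2·x^2 + 4·x + 1 + O(x^7).
The coefficient of x^6 is 4/45.

Final answer: 4/45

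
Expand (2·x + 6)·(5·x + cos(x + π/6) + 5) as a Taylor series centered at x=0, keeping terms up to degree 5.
x^5·(-1/40 + √(3)/24) + x^4·(1/6 + √(3)/8) + x^3·(1/2 - √(3)/2) + x^2·(9 - 3·√(3)/2) + x·(√(3) + 37) + 3·√(3) + 30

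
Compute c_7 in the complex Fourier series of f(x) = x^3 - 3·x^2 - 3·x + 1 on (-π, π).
Compute the real Fourier coefficients first: a_7 = 12/49, b_7 = -306/343 + 2·π^2/7.
Then c_7 = (a_7 − i·b_7)/2 = 6/49 - i·π^2/7 + 153·i/343.

Final answer: 6/49 - i·π^2/7 + 153·i/343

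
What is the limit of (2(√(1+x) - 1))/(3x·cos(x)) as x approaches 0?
Both numerator and denominator → 0 as x → 0; this is a 0/0 indeterminate form.
Expand each to leading order near x = 0: numerator ~ x, denominator ~ 3·x.
The limit of the ratio is 1/3.

Final answer: 1/3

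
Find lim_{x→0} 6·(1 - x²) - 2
Direct substitution at x = 0 gives 4.

Final answer: 4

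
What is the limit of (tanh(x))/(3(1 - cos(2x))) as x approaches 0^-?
Both numerator and denominator → 0 as x → 0^-; this is a 0/0 indeterminate form.
Expand each to leading order near x = 0: numerator ~ x, denominator ~ 6·x^2.
The limit of the ratio is -∞.

Final answer: -∞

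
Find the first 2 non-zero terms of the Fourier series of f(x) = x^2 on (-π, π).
-4·cos(x) + π^2/3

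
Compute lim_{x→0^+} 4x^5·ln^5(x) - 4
The product is a 0·∞ indeterminate form at x → 0⁺.
Rewrite the product as 4·ln^5(x) / x^(-5) and apply L'Hôpital, or use the standard hierarchy x^(-5) ≫ |ln x|^5 as x → 0⁺.
The indeterminate product → 0, so the limit = -4.

Final answer: -4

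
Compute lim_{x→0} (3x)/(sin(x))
Both numerator and denominator → 0 as x → 0; this is a 0/0 indeterminate form.
Expand each to leading order near x = 0: numerator ~ 3·x, denominator ~ x.
The limit of the ratio is 3.

Final answer: 3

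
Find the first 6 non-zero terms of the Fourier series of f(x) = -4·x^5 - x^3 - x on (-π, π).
(-950 - 8·π^4 + 158·π^2)·sin(x) + (-19·π^2 + 59/2 + 4·π^4)·sin(2·x) + (-8·π^4/3 - 338/81 + 142·π^2/27)·sin(3·x) + (-2·π^2 + 5/4 + 2·π^4)·sin(4·x) + (-8·π^4/5 - 382/625 + 22·π^2/25)·sin(5·x) + (-11·π^2/27 + 65/162 + 4·π^4/3)·sin(6·x)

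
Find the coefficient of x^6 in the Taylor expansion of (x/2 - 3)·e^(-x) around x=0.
Expand to order 6: (x/2 - 3)·e^(-x) = -x^6/120 + 11·x^5/240 - 5·x^4/24 + 3·x^3/4 - 2·x^2 + 7·x/2 - 3 + O(x^7).
The coefficient of x^6 is -1/120.

Final answer: -1/120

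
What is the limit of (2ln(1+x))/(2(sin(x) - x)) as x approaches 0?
Both numerator and denominator → 0 as x → 0; this is a 0/0 indeterminate form.
Expand each to leading order near x = 0: numerator ~ 2·x, denominator ~ -x^3/3.
The limit of the ratio is -∞.

Final answer: -∞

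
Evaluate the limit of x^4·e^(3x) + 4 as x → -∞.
The product is a 0·∞ indeterminate form at x → -∞.
Rewrite the product as x^4 / e^(-3x) (an ∞/∞ form) and apply L'Hôpital, or use the standard hierarchy e^(3|x|) ≫ |x^4| as x → -∞.
The indeterminate product → 0, so the limit = 4.

Final answer: 4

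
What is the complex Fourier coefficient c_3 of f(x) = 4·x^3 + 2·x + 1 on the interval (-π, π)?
Compute the real Fourier coefficients first: a_3 = 0, b_3 = -4/9 + 8·π^2/3.
Then c_3 = (a_3 − i·b_3)/2 = -4·i·π^2/3 + 2·i/9.

Final answer: -4·i·π^2/3 + 2·i/9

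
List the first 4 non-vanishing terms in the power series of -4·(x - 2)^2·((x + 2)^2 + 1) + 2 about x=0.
-4·x^4 + 28·x^2 + 16·x - 78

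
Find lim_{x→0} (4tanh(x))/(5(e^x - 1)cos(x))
Both numerator and denominator → 0 as x → 0; this is a 0/0 indeterminate form.
Expand each to leading order near x = 0: numerator ~ 4·x, denominator ~ 5·x.
The limit of the ratio is 4/5.

Final answer: 4/5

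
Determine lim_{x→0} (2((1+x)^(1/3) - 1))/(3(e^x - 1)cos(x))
Both numerator and denominator → 0 as x → 0; this is a 0/0 indeterminate form.
Expand each to leading order near x = 0: numerator ~ 2·x/3, denominator ~ 3·x.
The limit of the ratio is 2/9.

Final answer: 2/9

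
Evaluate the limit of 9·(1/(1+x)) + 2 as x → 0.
Direct substitution at x = 0 gives 11.

Final answer: 11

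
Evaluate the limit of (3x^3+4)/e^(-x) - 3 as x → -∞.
The quotient is an ∞/∞ indeterminate form as x → -∞.
Compare growth rates of the dominant terms (exponentials ≫ polynomials ≫ logarithms), or apply L'Hôpital's rule; the quotient → 0.
Adding the constant: 0 - 3 = -3. Limit = -3.

Final answer: -3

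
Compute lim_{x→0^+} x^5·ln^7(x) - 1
The product is a 0·∞ indeterminate form at x → 0⁺.
Rewrite the product as ln^7(x) / x^(-5) and apply L'Hôpital, or use the standard hierarchy x^(-5) ≫ |ln x|^7 as x → 0⁺.
The indeterminate product → 0, so the limit = -1.

Final answer: -1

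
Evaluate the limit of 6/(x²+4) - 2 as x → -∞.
Evaluate the dominant behaviour as x → -∞; each term tends to a finite value or vanishes.
Limit = -2.

Final answer: -2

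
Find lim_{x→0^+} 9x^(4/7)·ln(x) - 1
The product is a 0·∞ indeterminate form at x → 0⁺.
Rewrite the product as 9·ln(x) / x^(-4/7) and apply L'Hôpital, or use the standard hierarchy x^(-4/7) ≫ |ln x| as x → 0⁺.
The indeterminate product → 0, so the limit = -1.

Final answer: -1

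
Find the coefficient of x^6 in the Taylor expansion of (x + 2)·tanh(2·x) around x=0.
Expand to order 6: (x + 2)·tanh(2·x) = 64·x^6/15 + 128·x^5/15 - 8·x^4/3 - 16·x^3/3 + 2·x^2 + 4·x + O(x^7).
The coefficient of x^6 is 64/15.

Final answer: 64/15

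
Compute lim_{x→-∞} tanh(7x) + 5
Evaluate the dominant behaviour as x → -∞; each term tends to a finite value or vanishes.
Limit = 4.

Final answer: 4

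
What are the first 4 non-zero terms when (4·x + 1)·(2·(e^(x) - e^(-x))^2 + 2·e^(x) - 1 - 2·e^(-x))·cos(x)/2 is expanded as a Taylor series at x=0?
-161·x^4/48 + 49·x^3/3 + 49·x^2/4 - 1/2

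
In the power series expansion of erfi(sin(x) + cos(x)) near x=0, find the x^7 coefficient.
Expand to order 7: erfi(sin(x) + cos(x)) = 2111·e·x^7/(2520·√(π)) + 11·e·x^6/(120·√(π)) - 21·e·x^5/(20·√(π)) - 17·e·x^4/(12·√(π)) - e·x^3/(3·√(π)) + e·x^2/√(π) + 2·e·x/√(π) + erfi(1) + O(x^8).
The coefficient of x^7 is 2111·e/(2520·√(π)).

Final answer: 2111·e/(2520·√(π))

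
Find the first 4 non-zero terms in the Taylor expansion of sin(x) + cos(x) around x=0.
-x^3/6 - x^2/2 + x + 1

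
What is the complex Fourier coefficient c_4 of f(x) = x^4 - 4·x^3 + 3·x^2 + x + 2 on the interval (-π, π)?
Compute the real Fourier coefficients first: a_4 = 9/16 + π^2/2, b_4 = -5/4 + 2·π^2.
Then c_4 = (a_4 − i·b_4)/2 = 9/32 + π^2/4 - i·π^2 + 5·i/8.

Final answer: 9/32 + π^2/4 - i·π^2 + 5·i/8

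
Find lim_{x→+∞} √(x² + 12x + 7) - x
As x → +∞: multiply by the conjugate to get (12x+7)/(√(x²+12x+7)+x); the denominator ~ 2x, so the limit is 12/2 = 6.
Limit = 6.

Final answer: 6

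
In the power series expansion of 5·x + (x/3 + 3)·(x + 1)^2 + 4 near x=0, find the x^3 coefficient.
Expand to order 3: 5·x + (x/3 + 3)·(x + 1)^2 + 4 = x^3/3 + 11·x^2/3 + 34·x/3 + 7 + O(x^4).
The coefficient of x^3 is 1/3.

Final answer: 1/3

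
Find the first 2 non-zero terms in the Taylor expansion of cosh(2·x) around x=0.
2·x^2 + 1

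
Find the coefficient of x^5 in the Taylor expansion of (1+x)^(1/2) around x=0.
Expand to order 5: (1+x)^(1/2) = 7·x^5/256 - 5·x^4/128 + x^3/16 - x^2/8 + x/2 + 1 + O(x^6).
The coefficient of x^5 is 7/256.

Final answer: 7/256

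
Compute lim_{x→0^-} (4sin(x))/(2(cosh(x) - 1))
Both numerator and denominator → 0 as x → 0^-; this is a 0/0 indeterminate form.
Expand each to leading order near x = 0: numerator ~ 4·x, denominator ~ x^2.
The limit of the ratio is -∞.

Final answer: -∞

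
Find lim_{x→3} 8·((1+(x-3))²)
Direct substitution at x = 3 gives 8.

Final answer: 8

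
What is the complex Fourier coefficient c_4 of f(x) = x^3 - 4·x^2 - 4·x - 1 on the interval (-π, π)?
Compute the real Fourier coefficients first: a_4 = -1, b_4 = 35/16 - π^2/2.
Then c_4 = (a_4 − i·b_4)/2 = -1/2 - 35·i/32 + i·π^2/4.

Final answer: -1/2 - 35·i/32 + i·π^2/4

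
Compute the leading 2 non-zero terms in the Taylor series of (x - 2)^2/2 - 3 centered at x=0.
-2·x - 1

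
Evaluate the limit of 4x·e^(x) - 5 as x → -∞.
The product is a 0·∞ indeterminate form at x → -∞.
Rewrite the product as 4x / e^(-x) (an ∞/∞ form) and apply L'Hôpital, or use the standard hierarchy e^(|x|) ≫ |x| as x → -∞.
The indeterminate product → 0, so the limit = -5.

Final answer: -5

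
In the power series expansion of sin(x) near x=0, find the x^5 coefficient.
Expand to order 5: sin(x) = x^5/120 - x^3/6 + x + O(x^6).
The coefficient of x^5 is 1/120.

Final answer: 1/120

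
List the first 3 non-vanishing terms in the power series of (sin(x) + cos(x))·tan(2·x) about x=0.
5·x^3/3 + 2·x^2 + 2·x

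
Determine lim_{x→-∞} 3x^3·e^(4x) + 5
The product is a 0·∞ indeterminate form at x → -∞.
Rewrite the product as 3x^3 / e^(-4x) (an ∞/∞ form) and apply L'Hôpital, or use the standard hierarchy e^(4|x|) ≫ |x^3| as x → -∞.
The indeterminate product → 0, so the limit = 5.

Final answer: 5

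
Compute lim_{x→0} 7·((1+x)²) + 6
Direct substitution at x = 0 gives 13.

Final answer: 13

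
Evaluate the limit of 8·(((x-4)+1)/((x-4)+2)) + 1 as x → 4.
Direct substitution at x = 4 gives 5.

Final answer: 5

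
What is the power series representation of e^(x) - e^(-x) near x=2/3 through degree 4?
(-1 + e^(4/3))·e^(-2/3) + (1 + e^(4/3))·e^(-2/3)·(x - 2/3) + (-1 + e^(4/3))·e^(-2/3)·(x - 2/3)^2/2 + (1 + e^(4/3))·e^(-2/3)·(x - 2/3)^3/6 + (-1 + e^(4/3))·e^(-2/3)·(x - 2/3)^4/24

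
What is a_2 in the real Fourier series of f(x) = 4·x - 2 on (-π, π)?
a_2 = (1/π) ∫_{-π}^{π} f(x)·cos(2x) dx.
Evaluate the integral (use parity and integration by parts as needed): a_2 = 0.

Final answer: 0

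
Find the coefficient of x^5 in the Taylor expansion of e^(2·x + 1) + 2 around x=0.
Expand to order 5: e^(2·x + 1) + 2 = 4·e·x^5/15 + 2·e·x^4/3 + 4·e·x^3/3 + 2·e·x^2 + 2·e·x + 2 + e + O(x^6).
The coefficient of x^5 is 4·e/15.

Final answer: 4·e/15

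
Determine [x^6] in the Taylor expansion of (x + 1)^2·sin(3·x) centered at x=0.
Expand to order 6: (x + 1)^2·sin(3·x) = 81·x^6/20 - 99·x^5/40 - 9·x^4 - 3·x^3/2 + 6·x^2 + 3·x + O(x^7).
The coefficient of x^6 is 81/20.

Final answer: 81/20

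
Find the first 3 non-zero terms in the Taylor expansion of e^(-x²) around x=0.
x^4/2 - x^2 + 1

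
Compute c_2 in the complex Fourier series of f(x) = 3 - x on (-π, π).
Compute the real Fourier coefficients first: a_2 = 0, b_2 = 1.
Then c_2 = (a_2 − i·b_2)/2 = -i/2.

Final answer: -i/2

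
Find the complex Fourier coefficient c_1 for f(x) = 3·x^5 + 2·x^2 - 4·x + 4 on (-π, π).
Compute the real Fourier coefficients first: a_1 = -8, b_1 = -120·π^2 + 6·π^4 + 712.
Then c_1 = (a_1 − i·b_1)/2 = -4 - 356·i - 3·i·π^4 + 60·i·π^2.

Final answer: -4 - 356·i - 3·i·π^4 + 60·i·π^2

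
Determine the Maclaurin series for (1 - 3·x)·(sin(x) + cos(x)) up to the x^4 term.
13·x^4/24 + 4·x^3/3 - 7·x^2/2 - 2·x + 1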